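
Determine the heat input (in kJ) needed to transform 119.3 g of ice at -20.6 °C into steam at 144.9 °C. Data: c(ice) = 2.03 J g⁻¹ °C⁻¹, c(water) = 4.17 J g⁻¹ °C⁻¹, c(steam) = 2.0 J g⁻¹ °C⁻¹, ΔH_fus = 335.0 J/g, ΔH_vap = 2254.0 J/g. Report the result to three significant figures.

q = 374 kJ

q1 (heat ice -20.6→0.0 °C): 119.3 × 2.03 × 20.6 = 4989 J
q2 (melt at 0 °C): 119.3 × 335.0 = 39966 J
q3 (heat water 0.0→100.0 °C): 119.3 × 4.17 × 100.0 = 49748 J
q4 (vaporize at 100 °C): 119.3 × 2254.0 = 268902 J
q5 (heat steam 100.0→144.9 °C): 119.3 × 2.0 × 44.9 = 10713 J
Total: 4989 + 39966 + 49748 + 268902 + 10713 = 374318 J = 374 kJ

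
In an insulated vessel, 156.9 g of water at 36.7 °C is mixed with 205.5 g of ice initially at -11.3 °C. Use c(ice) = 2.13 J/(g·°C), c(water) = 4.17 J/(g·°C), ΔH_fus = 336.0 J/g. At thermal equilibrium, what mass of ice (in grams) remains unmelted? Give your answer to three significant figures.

Heat to warm all ice to 0 °C: 205.5×2.13×11.3 = 4946.2 J
Heat released by water cooling to 0 °C: 156.9×4.17×36.7 = 24012 J
24012 J < 4946.2 + 205.5×336.0 = 73994.2 J, so not all ice melts; final T = 0 °C.
Heat left for melting: 24012 − 4946.2 = 19065.8 J
Mass melted = 19065.8 / 336.0 = 56.74 g
Ice remaining = 205.5 − 56.74 = 148.76 g

m_ice remaining = 149 g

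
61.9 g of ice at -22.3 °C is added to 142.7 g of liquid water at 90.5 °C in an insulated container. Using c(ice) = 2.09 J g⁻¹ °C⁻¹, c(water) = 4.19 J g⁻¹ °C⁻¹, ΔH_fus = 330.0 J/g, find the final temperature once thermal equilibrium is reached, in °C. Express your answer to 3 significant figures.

Heat to bring ice to 0 °C and melt it: q₁ = 61.9×2.09×22.3 + 61.9×330.0 = 23312 J
Heat the water can supply cooling to 0 °C: 142.7×4.19×90.5 = 54111.1 J > q₁, so all ice melts.
Energy balance: 142.7×4.19×(90.5 − T) = 23312 + 61.9×4.19×(T − 0)
597.913(90.5 − T) = 23312 + 259.361 T
54111.1 − 23312 = 857.274 T
T = 30799.1 / 857.274 = 35.93 °C

T_f = 35.9 °C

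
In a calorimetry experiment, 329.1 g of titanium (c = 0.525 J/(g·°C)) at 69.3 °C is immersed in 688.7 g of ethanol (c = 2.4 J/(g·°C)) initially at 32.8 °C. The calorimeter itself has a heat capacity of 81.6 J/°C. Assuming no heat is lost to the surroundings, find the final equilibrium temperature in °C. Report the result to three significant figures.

Heat lost by titanium = heat gained by ethanol + calorimeter.
(329.1)(0.525)(69.3 − T) = [(688.7)(2.4) + 81.6](T − 32.8)
172.7775 (69.3 − T) = 1734.48 (T − 32.8)
11973 − 172.7775 T = 1734.48 T − 56891
68864 = 1907.2575 T
T = 36.11 °C

T_f = 36.1 °C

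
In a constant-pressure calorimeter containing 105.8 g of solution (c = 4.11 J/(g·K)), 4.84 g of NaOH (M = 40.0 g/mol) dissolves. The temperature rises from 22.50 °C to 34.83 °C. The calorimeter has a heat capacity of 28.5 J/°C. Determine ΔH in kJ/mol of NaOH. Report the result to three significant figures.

|ΔT| = |34.83 − 22.50| = 12.33 °C
|q_surr| = (105.8 × 4.11 + 28.5) × 12.33 = 463.338 × 12.33 = 5713 J
n(NaOH) = 4.84 / 40.0 = 0.1210 mol
Temperature rose, so q_rxn = −|q_surr| = -5.713 kJ
ΔH = q_rxn / n = -47.21 kJ/mol

ΔH = -47.2 kJ/mol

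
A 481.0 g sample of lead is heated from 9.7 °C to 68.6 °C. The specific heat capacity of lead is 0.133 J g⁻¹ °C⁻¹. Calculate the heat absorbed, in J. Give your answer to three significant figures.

q = m c ΔT = 481.0 × 0.133 × (68.6 − 9.7)
q = 481.0 × 0.133 × 58.9 = 3768 J

q = 3770 J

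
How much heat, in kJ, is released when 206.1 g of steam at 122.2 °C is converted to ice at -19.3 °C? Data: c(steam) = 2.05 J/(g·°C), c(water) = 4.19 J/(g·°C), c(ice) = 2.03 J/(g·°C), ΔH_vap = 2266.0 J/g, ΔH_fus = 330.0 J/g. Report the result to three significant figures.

q1 (cool steam 122.2→100 °C): 206.1 × 2.05 × 22.2 = 9380 J
q2 (condense at 100 °C): 206.1 × 2266.0 = 467023 J
q3 (cool water 100→0 °C): 206.1 × 4.19 × 100.0 = 86356 J
q4 (freeze at 0 °C): 206.1 × 330.0 = 68013 J
q5 (cool ice 0→-19.3 °C): 206.1 × 2.03 × 19.3 = 8075 J
Total: 9380 + 467023 + 86356 + 68013 + 8075 = 638847 J = 639 kJ

q = 639 kJ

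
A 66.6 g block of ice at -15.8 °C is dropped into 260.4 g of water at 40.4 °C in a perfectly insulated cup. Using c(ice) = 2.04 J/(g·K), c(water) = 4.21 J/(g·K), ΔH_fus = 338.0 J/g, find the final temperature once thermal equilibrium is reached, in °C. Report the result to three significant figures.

Heat to bring ice to 0 °C and melt it: q₁ = 66.6×2.04×15.8 + 66.6×338.0 = 24657 J
Heat the water can supply cooling to 0 °C: 260.4×4.21×40.4 = 44289.9 J > q₁, so all ice melts.
Energy balance: 260.4×4.21×(40.4 − T) = 24657 + 66.6×4.21×(T − 0)
1096.284(40.4 − T) = 24657 + 280.386 T
44289.9 − 24657 = 1376.670 T
T = 19632.9 / 1376.670 = 14.26 °C

T_f = 14.3 °C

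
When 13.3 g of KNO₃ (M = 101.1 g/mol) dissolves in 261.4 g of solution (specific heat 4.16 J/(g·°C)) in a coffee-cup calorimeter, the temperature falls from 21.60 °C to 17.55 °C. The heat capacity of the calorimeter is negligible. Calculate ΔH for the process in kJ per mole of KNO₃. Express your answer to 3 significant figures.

ΔH = 33.5 kJ/mol

|ΔT| = |17.55 − 21.60| = 4.05 °C
|q_surr| = (261.4 × 4.16) × 4.05 = 1087.424 × 4.05 = 4404 J
n(KNO₃) = 13.3 / 101.1 = 0.1316 mol
Temperature fell, so q_rxn = +|q_surr| = 4.404 kJ
ΔH = q_rxn / n = 33.47 kJ/mol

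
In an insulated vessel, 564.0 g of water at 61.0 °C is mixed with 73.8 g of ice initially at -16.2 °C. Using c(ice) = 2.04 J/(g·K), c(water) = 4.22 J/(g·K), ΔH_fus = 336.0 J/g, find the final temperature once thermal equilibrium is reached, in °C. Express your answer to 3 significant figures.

Heat to bring ice to 0 °C and melt it: q₁ = 73.8×2.04×16.2 + 73.8×336.0 = 27236 J
Heat the water can supply cooling to 0 °C: 564.0×4.22×61.0 = 145185 J > q₁, so all ice melts.
Energy balance: 564.0×4.22×(61.0 − T) = 27236 + 73.8×4.22×(T − 0)
2380.08(61.0 − T) = 27236 + 311.436 T
145185 − 27236 = 2691.516 T
T = 117949 / 2691.516 = 43.82 °C

T_f = 43.8 °C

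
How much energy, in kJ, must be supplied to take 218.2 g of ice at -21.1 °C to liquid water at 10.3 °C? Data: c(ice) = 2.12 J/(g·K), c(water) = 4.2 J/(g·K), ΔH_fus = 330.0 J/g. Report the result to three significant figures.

q = 91.2 kJ

q1 (heat ice -21.1→0.0 °C): 218.2 × 2.12 × 21.1 = 9761 J
q2 (melt at 0 °C): 218.2 × 330.0 = 72006 J
q3 (heat water 0.0→10.3 °C): 218.2 × 4.2 × 10.3 = 9439 J
Total: 9761 + 72006 + 9439 = 91206 J = 91.2 kJ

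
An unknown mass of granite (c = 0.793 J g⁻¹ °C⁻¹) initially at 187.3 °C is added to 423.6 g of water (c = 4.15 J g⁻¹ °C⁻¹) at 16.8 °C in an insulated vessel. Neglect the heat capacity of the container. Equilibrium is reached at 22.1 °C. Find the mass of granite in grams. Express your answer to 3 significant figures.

m = 71.1 g

q_gained = (423.6 × 4.15) × (22.1 − 16.8) = 9317 J
q_lost = m × 0.793 × (187.3 − 22.1) = 131.0036 m
m = 9317 / 131.0036 = 71.1 g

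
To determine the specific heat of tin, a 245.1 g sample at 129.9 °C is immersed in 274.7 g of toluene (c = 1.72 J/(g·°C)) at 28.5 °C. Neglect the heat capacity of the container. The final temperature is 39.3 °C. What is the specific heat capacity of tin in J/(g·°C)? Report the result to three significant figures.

q_gained = (274.7 × 1.72) × (39.3 − 28.5) = 5103 J
q_lost = 245.1 × c × (129.9 − 39.3) = 22206.06 c
Set equal: c = 5103 / 22206.06 = 0.230 J/(g·°C)

c = 0.230 J/(g·°C)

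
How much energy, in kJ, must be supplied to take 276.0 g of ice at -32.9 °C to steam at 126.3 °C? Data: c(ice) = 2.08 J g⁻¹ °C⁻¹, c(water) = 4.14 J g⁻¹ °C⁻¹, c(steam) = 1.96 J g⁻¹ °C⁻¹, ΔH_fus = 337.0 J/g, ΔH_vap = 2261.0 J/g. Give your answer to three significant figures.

q1 (heat ice -32.9→0.0 °C): 276.0 × 2.08 × 32.9 = 18887 J
q2 (melt at 0 °C): 276.0 × 337.0 = 93012 J
q3 (heat water 0.0→100.0 °C): 276.0 × 4.14 × 100.0 = 114264 J
q4 (vaporize at 100 °C): 276.0 × 2261.0 = 624036 J
q5 (heat steam 100.0→126.3 °C): 276.0 × 1.96 × 26.3 = 14227 J
Total: 18887 + 93012 + 114264 + 624036 + 14227 = 864426 J = 864 kJ

q = 864 kJ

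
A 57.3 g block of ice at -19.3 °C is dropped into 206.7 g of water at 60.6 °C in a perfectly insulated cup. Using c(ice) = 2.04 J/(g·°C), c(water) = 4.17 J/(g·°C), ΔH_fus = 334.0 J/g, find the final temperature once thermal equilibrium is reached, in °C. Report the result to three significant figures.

T_f = 28.0 °C

Heat to bring ice to 0 °C and melt it: q₁ = 57.3×2.04×19.3 + 57.3×334.0 = 21394 J
Heat the water can supply cooling to 0 °C: 206.7×4.17×60.6 = 52233.5 J > q₁, so all ice melts.
Energy balance: 206.7×4.17×(60.6 − T) = 21394 + 57.3×4.17×(T − 0)
861.939(60.6 − T) = 21394 + 238.941 T
52233.5 − 21394 = 1100.880 T
T = 30839.5 / 1100.880 = 28.01 °C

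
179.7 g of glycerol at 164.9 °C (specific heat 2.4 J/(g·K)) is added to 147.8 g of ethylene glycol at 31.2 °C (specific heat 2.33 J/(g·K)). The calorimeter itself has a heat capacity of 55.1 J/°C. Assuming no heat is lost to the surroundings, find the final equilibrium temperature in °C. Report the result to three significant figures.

T_f = 101 °C

Heat lost by glycerol = heat gained by ethylene glycol + calorimeter.
(179.7)(2.4)(164.9 − T) = [(147.8)(2.33) + 55.1](T − 31.2)
431.28 (164.9 − T) = 399.474 (T − 31.2)
71118 − 431.28 T = 399.474 T − 12464
83582 = 830.754 T
T = 100.6 °C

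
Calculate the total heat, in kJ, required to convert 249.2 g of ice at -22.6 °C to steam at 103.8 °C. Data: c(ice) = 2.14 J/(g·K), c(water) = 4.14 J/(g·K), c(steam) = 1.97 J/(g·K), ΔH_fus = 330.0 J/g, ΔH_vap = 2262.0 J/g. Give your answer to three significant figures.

q1 (heat ice -22.6→0.0 °C): 249.2 × 2.14 × 22.6 = 12052 J
q2 (melt at 0 °C): 249.2 × 330.0 = 82236 J
q3 (heat water 0.0→100.0 °C): 249.2 × 4.14 × 100.0 = 103169 J
q4 (vaporize at 100 °C): 249.2 × 2262.0 = 563690 J
q5 (heat steam 100.0→103.8 °C): 249.2 × 1.97 × 3.8 = 1866 J
Total: 12052 + 82236 + 103169 + 563690 + 1866 = 763013 J = 763 kJ

q = 763 kJ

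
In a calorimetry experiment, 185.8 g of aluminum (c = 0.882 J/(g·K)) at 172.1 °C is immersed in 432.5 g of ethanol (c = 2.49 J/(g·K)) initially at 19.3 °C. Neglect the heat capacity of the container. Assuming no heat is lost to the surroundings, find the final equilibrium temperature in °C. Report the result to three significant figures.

Heat lost by aluminum = heat gained by ethanol.
(185.8)(0.882)(172.1 − T) = (432.5)(2.49)(T − 19.3)
163.8756 (172.1 − T) = 1076.925 (T − 19.3)
28203 − 163.8756 T = 1076.925 T − 20785
48988 = 1240.8006 T
T = 39.48 °C

T_f = 39.5 °C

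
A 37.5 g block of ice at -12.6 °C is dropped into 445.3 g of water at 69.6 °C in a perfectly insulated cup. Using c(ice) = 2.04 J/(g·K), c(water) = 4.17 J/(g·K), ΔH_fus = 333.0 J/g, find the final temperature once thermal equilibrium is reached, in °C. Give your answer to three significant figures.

Heat to bring ice to 0 °C and melt it: q₁ = 37.5×2.04×12.6 + 37.5×333.0 = 13451 J
Heat the water can supply cooling to 0 °C: 445.3×4.17×69.6 = 129240 J > q₁, so all ice melts.
Energy balance: 445.3×4.17×(69.6 − T) = 13451 + 37.5×4.17×(T − 0)
1856.901(69.6 − T) = 13451 + 156.375 T
129240 − 13451 = 2013.276 T
T = 115789 / 2013.276 = 57.51 °C

T_f = 57.5 °C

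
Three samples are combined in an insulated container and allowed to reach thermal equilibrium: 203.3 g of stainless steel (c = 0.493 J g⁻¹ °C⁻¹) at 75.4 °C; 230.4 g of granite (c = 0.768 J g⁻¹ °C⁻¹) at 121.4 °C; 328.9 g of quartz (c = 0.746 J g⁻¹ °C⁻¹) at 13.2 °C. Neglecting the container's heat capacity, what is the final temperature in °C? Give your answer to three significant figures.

T_f = 61.8 °C

Σ mᵢcᵢ(T − Tᵢ) = 0  ⇒  T = Σ mᵢcᵢTᵢ / Σ mᵢcᵢ
Σ mᵢcᵢ = 203.3×0.493 + 230.4×0.768 + 328.9×0.746 = 522.5335
Σ mᵢcᵢTᵢ = 100.2269×75.4 + 176.9472×121.4 + 245.3594×13.2 = 32277
T = 32277 / 522.5335 = 61.77 °C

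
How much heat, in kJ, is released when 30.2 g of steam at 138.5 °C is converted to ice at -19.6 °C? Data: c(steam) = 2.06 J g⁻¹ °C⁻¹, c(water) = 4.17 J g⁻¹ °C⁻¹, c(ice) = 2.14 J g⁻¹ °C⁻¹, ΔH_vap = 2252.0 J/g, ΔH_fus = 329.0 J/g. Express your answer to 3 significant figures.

q1 (cool steam 138.5→100 °C): 30.2 × 2.06 × 38.5 = 2395 J
q2 (condense at 100 °C): 30.2 × 2252.0 = 68010 J
q3 (cool water 100→0 °C): 30.2 × 4.17 × 100.0 = 12593 J
q4 (freeze at 0 °C): 30.2 × 329.0 = 9936 J
q5 (cool ice 0→-19.6 °C): 30.2 × 2.14 × 19.6 = 1267 J
Total: 2395 + 68010 + 12593 + 9936 + 1267 = 94201 J = 94.2 kJ

q = 94.2 kJ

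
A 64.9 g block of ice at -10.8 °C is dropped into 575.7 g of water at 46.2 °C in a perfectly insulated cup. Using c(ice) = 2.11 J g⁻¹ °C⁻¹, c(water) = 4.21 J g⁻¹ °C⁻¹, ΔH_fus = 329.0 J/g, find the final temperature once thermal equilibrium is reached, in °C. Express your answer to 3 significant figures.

T_f = 33.1 °C

Heat to bring ice to 0 °C and melt it: q₁ = 64.9×2.11×10.8 + 64.9×329.0 = 22831 J
Heat the water can supply cooling to 0 °C: 575.7×4.21×46.2 = 111975 J > q₁, so all ice melts.
Energy balance: 575.7×4.21×(46.2 − T) = 22831 + 64.9×4.21×(T − 0)
2423.697(46.2 − T) = 22831 + 273.229 T
111975 − 22831 = 2696.926 T
T = 89144 / 2696.926 = 33.05 °C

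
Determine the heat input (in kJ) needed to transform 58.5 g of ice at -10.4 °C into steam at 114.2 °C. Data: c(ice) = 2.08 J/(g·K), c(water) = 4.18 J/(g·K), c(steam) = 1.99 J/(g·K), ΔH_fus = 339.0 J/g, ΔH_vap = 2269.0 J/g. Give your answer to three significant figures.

q = 180 kJ

q1 (heat ice -10.4→0.0 °C): 58.5 × 2.08 × 10.4 = 1265 J
q2 (melt at 0 °C): 58.5 × 339.0 = 19832 J
q3 (heat water 0.0→100.0 °C): 58.5 × 4.18 × 100.0 = 24453 J
q4 (vaporize at 100 °C): 58.5 × 2269.0 = 132737 J
q5 (heat steam 100.0→114.2 °C): 58.5 × 1.99 × 14.2 = 1653 J
Total: 1265 + 19832 + 24453 + 132737 + 1653 = 179940 J = 180 kJ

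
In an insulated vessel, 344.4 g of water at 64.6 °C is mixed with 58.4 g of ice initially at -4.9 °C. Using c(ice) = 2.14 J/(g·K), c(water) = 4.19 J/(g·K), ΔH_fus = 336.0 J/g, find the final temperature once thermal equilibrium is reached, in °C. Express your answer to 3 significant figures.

Heat to bring ice to 0 °C and melt it: q₁ = 58.4×2.14×4.9 + 58.4×336.0 = 20235 J
Heat the water can supply cooling to 0 °C: 344.4×4.19×64.6 = 93220.1 J > q₁, so all ice melts.
Energy balance: 344.4×4.19×(64.6 − T) = 20235 + 58.4×4.19×(T − 0)
1443.036(64.6 − T) = 20235 + 244.696 T
93220.1 − 20235 = 1687.732 T
T = 72985.1 / 1687.732 = 43.24 °C

T_f = 43.2 °C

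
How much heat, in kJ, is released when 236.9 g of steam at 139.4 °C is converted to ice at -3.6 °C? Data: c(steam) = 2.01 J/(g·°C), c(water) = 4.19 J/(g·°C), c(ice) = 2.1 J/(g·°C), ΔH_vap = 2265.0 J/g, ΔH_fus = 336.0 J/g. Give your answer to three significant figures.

q = 736 kJ

q1 (cool steam 139.4→100 °C): 236.9 × 2.01 × 39.4 = 18761 J
q2 (condense at 100 °C): 236.9 × 2265.0 = 536579 J
q3 (cool water 100→0 °C): 236.9 × 4.19 × 100.0 = 99261 J
q4 (freeze at 0 °C): 236.9 × 336.0 = 79598 J
q5 (cool ice 0→-3.6 °C): 236.9 × 2.1 × 3.6 = 1791 J
Total: 18761 + 536579 + 99261 + 79598 + 1791 = 735990 J = 736 kJ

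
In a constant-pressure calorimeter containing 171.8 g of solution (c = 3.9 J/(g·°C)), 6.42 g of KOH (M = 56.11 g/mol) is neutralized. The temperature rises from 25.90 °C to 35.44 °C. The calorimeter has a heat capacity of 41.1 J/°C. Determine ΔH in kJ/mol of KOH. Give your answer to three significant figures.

|ΔT| = |35.44 − 25.90| = 9.54 °C
|q_surr| = (171.8 × 3.9 + 41.1) × 9.54 = 711.12 × 9.54 = 6784 J
n(KOH) = 6.42 / 56.11 = 0.1144 mol
Temperature rose, so q_rxn = −|q_surr| = -6.784 kJ
ΔH = q_rxn / n = -59.30 kJ/mol

ΔH = -59.3 kJ/mol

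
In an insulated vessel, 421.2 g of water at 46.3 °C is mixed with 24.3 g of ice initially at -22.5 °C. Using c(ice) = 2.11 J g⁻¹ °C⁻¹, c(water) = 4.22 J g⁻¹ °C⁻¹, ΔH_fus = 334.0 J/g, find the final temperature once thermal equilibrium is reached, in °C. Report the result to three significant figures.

Heat to bring ice to 0 °C and melt it: q₁ = 24.3×2.11×22.5 + 24.3×334.0 = 9269.8 J
Heat the water can supply cooling to 0 °C: 421.2×4.22×46.3 = 82296.6 J > q₁, so all ice melts.
Energy balance: 421.2×4.22×(46.3 − T) = 9269.8 + 24.3×4.22×(T − 0)
1777.464(46.3 − T) = 9269.8 + 102.546 T
82296.6 − 9269.8 = 1880.010 T
T = 73026.8 / 1880.010 = 38.84 °C

T_f = 38.8 °C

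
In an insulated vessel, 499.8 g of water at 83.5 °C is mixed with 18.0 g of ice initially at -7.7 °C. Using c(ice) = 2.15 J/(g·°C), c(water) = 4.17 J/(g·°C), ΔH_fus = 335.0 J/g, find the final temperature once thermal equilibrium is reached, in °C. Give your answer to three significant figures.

T_f = 77.7 °C

Heat to bring ice to 0 °C and melt it: q₁ = 18.0×2.15×7.7 + 18.0×335.0 = 6328.0 J
Heat the water can supply cooling to 0 °C: 499.8×4.17×83.5 = 174028 J > q₁, so all ice melts.
Energy balance: 499.8×4.17×(83.5 − T) = 6328.0 + 18.0×4.17×(T − 0)
2084.166(83.5 − T) = 6328.0 + 75.06 T
174028 − 6328.0 = 2159.226 T
T = 167700.0 / 2159.226 = 77.67 °C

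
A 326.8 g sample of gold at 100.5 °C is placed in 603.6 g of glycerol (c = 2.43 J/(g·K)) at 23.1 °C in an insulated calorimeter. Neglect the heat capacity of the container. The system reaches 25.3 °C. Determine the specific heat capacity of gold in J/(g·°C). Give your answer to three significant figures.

c = 0.131 J/(g·°C)

q_gained = (603.6 × 2.43) × (25.3 − 23.1) = 3227 J
q_lost = 326.8 × c × (100.5 − 25.3) = 24575.36 c
Set equal: c = 3227 / 24575.36 = 0.131 J/(g·°C)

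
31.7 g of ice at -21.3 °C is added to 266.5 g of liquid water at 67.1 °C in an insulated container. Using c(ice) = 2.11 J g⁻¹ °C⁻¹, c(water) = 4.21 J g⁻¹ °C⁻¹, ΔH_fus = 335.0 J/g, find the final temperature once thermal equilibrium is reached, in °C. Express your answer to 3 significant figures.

T_f = 50.4 °C

Heat to bring ice to 0 °C and melt it: q₁ = 31.7×2.11×21.3 + 31.7×335.0 = 12044 J
Heat the water can supply cooling to 0 °C: 266.5×4.21×67.1 = 75283.9 J > q₁, so all ice melts.
Energy balance: 266.5×4.21×(67.1 − T) = 12044 + 31.7×4.21×(T − 0)
1121.965(67.1 − T) = 12044 + 133.457 T
75283.9 − 12044 = 1255.422 T
T = 63239.9 / 1255.422 = 50.37 °C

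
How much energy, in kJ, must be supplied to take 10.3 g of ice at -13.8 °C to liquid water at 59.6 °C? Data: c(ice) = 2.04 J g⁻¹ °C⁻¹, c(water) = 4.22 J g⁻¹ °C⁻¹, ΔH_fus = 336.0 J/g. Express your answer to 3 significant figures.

q = 6.34 kJ

q1 (heat ice -13.8→0.0 °C): 10.3 × 2.04 × 13.8 = 290 J
q2 (melt at 0 °C): 10.3 × 336.0 = 3461 J
q3 (heat water 0.0→59.6 °C): 10.3 × 4.22 × 59.6 = 2591 J
Total: 290 + 3461 + 2591 = 6342 J = 6.34 kJ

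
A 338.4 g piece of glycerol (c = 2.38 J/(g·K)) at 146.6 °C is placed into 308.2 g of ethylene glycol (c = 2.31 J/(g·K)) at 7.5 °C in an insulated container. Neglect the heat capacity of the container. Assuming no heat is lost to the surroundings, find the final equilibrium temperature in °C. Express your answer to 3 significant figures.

T_f = 81.3 °C

Heat lost by glycerol = heat gained by ethylene glycol.
(338.4)(2.38)(146.6 − T) = (308.2)(2.31)(T − 7.5)
805.392 (146.6 − T) = 711.942 (T − 7.5)
118070 − 805.392 T = 711.942 T − 5339.6
123409.6 = 1517.334 T
T = 81.33 °C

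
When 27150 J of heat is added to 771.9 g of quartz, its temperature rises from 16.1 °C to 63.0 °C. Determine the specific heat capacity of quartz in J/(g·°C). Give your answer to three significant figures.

c = q / (m ΔT) = 27150 / (771.9 × 46.9)
c = 27150 / 36202.11 = 0.750 J/(g·°C)

c = 0.750 J/(g·°C)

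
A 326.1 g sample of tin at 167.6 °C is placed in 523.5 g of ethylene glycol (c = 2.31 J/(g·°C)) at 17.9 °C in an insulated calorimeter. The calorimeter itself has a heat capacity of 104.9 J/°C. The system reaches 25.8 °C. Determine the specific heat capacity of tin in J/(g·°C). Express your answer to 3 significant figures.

c = 0.225 J/(g·°C)

q_gained = (523.5 × 2.31 + 104.9) × (25.8 − 17.9) = 10382 J
q_lost = 326.1 × c × (167.6 − 25.8) = 46240.98 c
Set equal: c = 10382 / 46240.98 = 0.225 J/(g·°C)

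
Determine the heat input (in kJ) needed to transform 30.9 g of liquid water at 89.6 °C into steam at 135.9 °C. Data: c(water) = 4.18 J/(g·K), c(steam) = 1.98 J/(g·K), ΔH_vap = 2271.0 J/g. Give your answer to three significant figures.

q = 73.7 kJ

q1 (heat water 89.6→100.0 °C): 30.9 × 4.18 × 10.4 = 1343 J
q2 (vaporize at 100 °C): 30.9 × 2271.0 = 70174 J
q3 (heat steam 100.0→135.9 °C): 30.9 × 1.98 × 35.9 = 2196 J
Total: 1343 + 70174 + 2196 = 73713 J = 73.7 kJ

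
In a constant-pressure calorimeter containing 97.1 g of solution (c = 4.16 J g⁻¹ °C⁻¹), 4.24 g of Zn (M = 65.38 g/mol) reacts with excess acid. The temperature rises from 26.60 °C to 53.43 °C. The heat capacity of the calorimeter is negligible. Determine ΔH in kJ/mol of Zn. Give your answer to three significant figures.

|ΔT| = |53.43 − 26.60| = 26.83 °C
|q_surr| = (97.1 × 4.16) × 26.83 = 403.936 × 26.83 = 10840 J
n(Zn) = 4.24 / 65.38 = 0.06485 mol
Temperature rose, so q_rxn = −|q_surr| = -10.84 kJ
ΔH = q_rxn / n = -167.2 kJ/mol

ΔH = -167 kJ/mol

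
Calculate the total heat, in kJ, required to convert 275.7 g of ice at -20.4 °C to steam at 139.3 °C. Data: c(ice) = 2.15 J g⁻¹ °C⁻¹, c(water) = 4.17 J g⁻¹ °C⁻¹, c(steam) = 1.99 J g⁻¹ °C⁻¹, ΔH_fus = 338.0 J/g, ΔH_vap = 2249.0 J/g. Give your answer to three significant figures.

q = 862 kJ

q1 (heat ice -20.4→0.0 °C): 275.7 × 2.15 × 20.4 = 12092 J
q2 (melt at 0 °C): 275.7 × 338.0 = 93187 J
q3 (heat water 0.0→100.0 °C): 275.7 × 4.17 × 100.0 = 114967 J
q4 (vaporize at 100 °C): 275.7 × 2249.0 = 620049 J
q5 (heat steam 100.0→139.3 °C): 275.7 × 1.99 × 39.3 = 21562 J
Total: 12092 + 93187 + 114967 + 620049 + 21562 = 861857 J = 862 kJ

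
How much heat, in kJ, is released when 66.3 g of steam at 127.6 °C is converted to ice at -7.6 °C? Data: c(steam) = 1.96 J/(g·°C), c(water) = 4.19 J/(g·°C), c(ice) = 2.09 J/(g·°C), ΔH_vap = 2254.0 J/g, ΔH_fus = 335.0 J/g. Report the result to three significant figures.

q1 (cool steam 127.6→100 °C): 66.3 × 1.96 × 27.6 = 3587 J
q2 (condense at 100 °C): 66.3 × 2254.0 = 149440 J
q3 (cool water 100→0 °C): 66.3 × 4.19 × 100.0 = 27780 J
q4 (freeze at 0 °C): 66.3 × 335.0 = 22211 J
q5 (cool ice 0→-7.6 °C): 66.3 × 2.09 × 7.6 = 1053 J
Total: 3587 + 149440 + 27780 + 22211 + 1053 = 204071 J = 204 kJ

q = 204 kJ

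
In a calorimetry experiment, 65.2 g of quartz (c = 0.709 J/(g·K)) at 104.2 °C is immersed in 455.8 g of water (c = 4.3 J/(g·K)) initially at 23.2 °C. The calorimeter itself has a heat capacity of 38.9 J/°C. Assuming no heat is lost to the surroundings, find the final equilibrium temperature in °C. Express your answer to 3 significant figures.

T_f = 25.0 °C

Heat lost by quartz = heat gained by water + calorimeter.
(65.2)(0.709)(104.2 − T) = [(455.8)(4.3) + 38.9](T − 23.2)
46.2268 (104.2 − T) = 1998.84 (T − 23.2)
4816.8 − 46.2268 T = 1998.84 T − 46373
51189.8 = 2045.0668 T
T = 25.03 °C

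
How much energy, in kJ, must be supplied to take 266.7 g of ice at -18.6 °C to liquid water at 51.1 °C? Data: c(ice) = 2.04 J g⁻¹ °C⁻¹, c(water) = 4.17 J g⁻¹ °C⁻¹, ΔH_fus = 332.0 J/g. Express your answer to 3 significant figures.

q1 (heat ice -18.6→0.0 °C): 266.7 × 2.04 × 18.6 = 10120 J
q2 (melt at 0 °C): 266.7 × 332.0 = 88544 J
q3 (heat water 0.0→51.1 °C): 266.7 × 4.17 × 51.1 = 56830 J
Total: 10120 + 88544 + 56830 = 155494 J = 155 kJ

q = 155 kJ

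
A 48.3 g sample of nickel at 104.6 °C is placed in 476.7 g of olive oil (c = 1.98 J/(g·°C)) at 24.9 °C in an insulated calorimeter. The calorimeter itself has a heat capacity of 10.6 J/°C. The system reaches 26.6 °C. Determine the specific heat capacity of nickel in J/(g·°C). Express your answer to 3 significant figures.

c = 0.431 J/(g·°C)

q_gained = (476.7 × 1.98 + 10.6) × (26.6 − 24.9) = 1623 J
q_lost = 48.3 × c × (104.6 − 26.6) = 3767.4 c
Set equal: c = 1623 / 3767.4 = 0.431 J/(g·°C)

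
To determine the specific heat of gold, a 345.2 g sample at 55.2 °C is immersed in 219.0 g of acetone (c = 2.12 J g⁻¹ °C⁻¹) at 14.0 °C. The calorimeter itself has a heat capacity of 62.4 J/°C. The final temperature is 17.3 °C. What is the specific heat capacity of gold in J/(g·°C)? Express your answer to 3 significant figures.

q_gained = (219.0 × 2.12 + 62.4) × (17.3 − 14.0) = 1738 J
q_lost = 345.2 × c × (55.2 − 17.3) = 13083.08 c
Set equal: c = 1738 / 13083.08 = 0.133 J/(g·°C)

c = 0.133 J/(g·°C)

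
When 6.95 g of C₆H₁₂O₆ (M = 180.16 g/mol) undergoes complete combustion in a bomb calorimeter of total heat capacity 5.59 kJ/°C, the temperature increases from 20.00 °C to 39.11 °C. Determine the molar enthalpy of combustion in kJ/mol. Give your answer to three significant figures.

ΔH = -2770 kJ/mol

ΔT = 39.11 − 20.00 = 19.11 °C
q_cal = C_cal × ΔT = 5.59 × 19.11 = 106.8249 kJ
n = 6.95 / 180.16 = 0.03858 mol
q_rxn = −q_cal = -106.8249 kJ
ΔH = -106.8249 / 0.03858 = -2769 kJ/mol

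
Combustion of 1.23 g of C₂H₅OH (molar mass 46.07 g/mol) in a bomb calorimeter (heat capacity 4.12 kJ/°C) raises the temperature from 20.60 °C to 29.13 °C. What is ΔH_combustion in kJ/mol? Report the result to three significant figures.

ΔH = -1320 kJ/mol

ΔT = 29.13 − 20.60 = 8.53 °C
q_cal = C_cal × ΔT = 4.12 × 8.53 = 35.1436 kJ
n = 1.23 / 46.07 = 0.02670 mol
q_rxn = −q_cal = -35.1436 kJ
ΔH = -35.1436 / 0.02670 = -1316 kJ/mol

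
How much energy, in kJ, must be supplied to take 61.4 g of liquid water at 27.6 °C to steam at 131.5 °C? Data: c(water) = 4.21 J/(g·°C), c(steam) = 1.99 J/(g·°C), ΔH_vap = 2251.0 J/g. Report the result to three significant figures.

q1 (heat water 27.6→100.0 °C): 61.4 × 4.21 × 72.4 = 18715 J
q2 (vaporize at 100 °C): 61.4 × 2251.0 = 138211 J
q3 (heat steam 100.0→131.5 °C): 61.4 × 1.99 × 31.5 = 3849 J
Total: 18715 + 138211 + 3849 = 160775 J = 161 kJ

q = 161 kJ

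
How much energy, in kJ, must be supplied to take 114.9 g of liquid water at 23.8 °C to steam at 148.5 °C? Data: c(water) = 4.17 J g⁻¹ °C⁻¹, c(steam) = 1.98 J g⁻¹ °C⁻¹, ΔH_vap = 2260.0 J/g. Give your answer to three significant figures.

q1 (heat water 23.8→100.0 °C): 114.9 × 4.17 × 76.2 = 36510 J
q2 (vaporize at 100 °C): 114.9 × 2260.0 = 259674 J
q3 (heat steam 100.0→148.5 °C): 114.9 × 1.98 × 48.5 = 11034 J
Total: 36510 + 259674 + 11034 = 307218 J = 307 kJ

q = 307 kJ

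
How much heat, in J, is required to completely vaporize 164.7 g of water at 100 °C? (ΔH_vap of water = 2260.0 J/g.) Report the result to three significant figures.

q = 372000 J

q = m × ΔH_vap = 164.7 × 2260.0 = 372200 J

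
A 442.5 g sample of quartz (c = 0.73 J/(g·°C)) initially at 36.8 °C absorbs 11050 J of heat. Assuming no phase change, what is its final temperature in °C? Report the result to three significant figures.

ΔT = q / (m c) = 11050 / (442.5 × 0.73) = 34.21 °C
T_f = 36.8 + 34.21 = 71.01 °C

T_f = 71.0 °C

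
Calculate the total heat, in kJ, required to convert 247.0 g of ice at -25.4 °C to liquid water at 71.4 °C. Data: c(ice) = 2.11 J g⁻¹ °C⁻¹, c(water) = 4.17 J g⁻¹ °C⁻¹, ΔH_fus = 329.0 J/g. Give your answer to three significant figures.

q = 168 kJ

q1 (heat ice -25.4→0.0 °C): 247.0 × 2.11 × 25.4 = 13238 J
q2 (melt at 0 °C): 247.0 × 329.0 = 81263 J
q3 (heat water 0.0→71.4 °C): 247.0 × 4.17 × 71.4 = 73541 J
Total: 13238 + 81263 + 73541 = 168042 J = 168 kJ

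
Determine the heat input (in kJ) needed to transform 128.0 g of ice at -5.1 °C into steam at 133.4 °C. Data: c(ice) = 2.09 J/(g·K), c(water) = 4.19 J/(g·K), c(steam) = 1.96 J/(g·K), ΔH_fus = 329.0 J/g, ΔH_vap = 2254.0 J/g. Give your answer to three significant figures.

q = 394 kJ

q1 (heat ice -5.1→0.0 °C): 128.0 × 2.09 × 5.1 = 1364 J
q2 (melt at 0 °C): 128.0 × 329.0 = 42112 J
q3 (heat water 0.0→100.0 °C): 128.0 × 4.19 × 100.0 = 53632 J
q4 (vaporize at 100 °C): 128.0 × 2254.0 = 288512 J
q5 (heat steam 100.0→133.4 °C): 128.0 × 1.96 × 33.4 = 8379 J
Total: 1364 + 42112 + 53632 + 288512 + 8379 = 393999 J = 394 kJ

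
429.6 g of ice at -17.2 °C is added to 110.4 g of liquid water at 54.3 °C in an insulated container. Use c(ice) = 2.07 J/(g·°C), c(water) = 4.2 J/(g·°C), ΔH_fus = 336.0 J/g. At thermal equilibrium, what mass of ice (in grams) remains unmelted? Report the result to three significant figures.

Heat to warm all ice to 0 °C: 429.6×2.07×17.2 = 15295 J
Heat released by water cooling to 0 °C: 110.4×4.2×54.3 = 25178 J
25178 J < 15295 + 429.6×336.0 = 159640.6 J, so not all ice melts; final T = 0 °C.
Heat left for melting: 25178 − 15295 = 9883 J
Mass melted = 9883 / 336.0 = 29.41 g
Ice remaining = 429.6 − 29.41 = 400.19 g

m_ice remaining = 400 g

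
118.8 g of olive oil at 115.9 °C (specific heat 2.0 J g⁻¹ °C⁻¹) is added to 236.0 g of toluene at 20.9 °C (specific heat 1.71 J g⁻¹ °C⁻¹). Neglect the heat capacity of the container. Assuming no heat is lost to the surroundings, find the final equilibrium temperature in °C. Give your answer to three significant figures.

Heat lost by olive oil = heat gained by toluene.
(118.8)(2.0)(115.9 − T) = (236.0)(1.71)(T − 20.9)
237.6 (115.9 − T) = 403.56 (T − 20.9)
27538 − 237.6 T = 403.56 T − 8434.4
35972.4 = 641.16 T
T = 56.11 °C

T_f = 56.1 °C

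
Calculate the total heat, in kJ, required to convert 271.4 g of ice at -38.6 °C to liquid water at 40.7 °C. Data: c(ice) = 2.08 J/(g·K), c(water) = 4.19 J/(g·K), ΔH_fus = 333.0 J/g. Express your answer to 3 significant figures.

q1 (heat ice -38.6→0.0 °C): 271.4 × 2.08 × 38.6 = 21790 J
q2 (melt at 0 °C): 271.4 × 333.0 = 90376 J
q3 (heat water 0.0→40.7 °C): 271.4 × 4.19 × 40.7 = 46283 J
Total: 21790 + 90376 + 46283 = 158449 J = 158 kJ

q = 158 kJ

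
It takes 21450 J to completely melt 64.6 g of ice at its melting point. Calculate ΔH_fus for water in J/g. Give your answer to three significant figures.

ΔH_fus = q / m = 21450 / 64.6 = 332 J/g

ΔH_fus = 332 J/g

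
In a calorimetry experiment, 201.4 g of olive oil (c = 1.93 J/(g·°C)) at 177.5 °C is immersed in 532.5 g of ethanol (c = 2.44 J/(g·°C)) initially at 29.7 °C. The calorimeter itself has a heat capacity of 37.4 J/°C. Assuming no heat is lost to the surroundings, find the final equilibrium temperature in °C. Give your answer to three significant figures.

T_f = 63.0 °C

Heat lost by olive oil = heat gained by ethanol + calorimeter.
(201.4)(1.93)(177.5 − T) = [(532.5)(2.44) + 37.4](T − 29.7)
388.702 (177.5 − T) = 1336.7 (T − 29.7)
68995 − 388.702 T = 1336.7 T − 39700
108695 = 1725.402 T
T = 63.00 °C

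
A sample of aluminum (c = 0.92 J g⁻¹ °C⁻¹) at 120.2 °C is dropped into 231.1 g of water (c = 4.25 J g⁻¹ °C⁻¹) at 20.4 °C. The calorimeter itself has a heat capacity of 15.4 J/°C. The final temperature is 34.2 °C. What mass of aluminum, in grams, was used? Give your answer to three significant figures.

m = 174 g

q_gained = (231.1 × 4.25 + 15.4) × (34.2 − 20.4) = 13770 J
q_lost = m × 0.92 × (120.2 − 34.2) = 79.12 m
m = 13770 / 79.12 = 174 g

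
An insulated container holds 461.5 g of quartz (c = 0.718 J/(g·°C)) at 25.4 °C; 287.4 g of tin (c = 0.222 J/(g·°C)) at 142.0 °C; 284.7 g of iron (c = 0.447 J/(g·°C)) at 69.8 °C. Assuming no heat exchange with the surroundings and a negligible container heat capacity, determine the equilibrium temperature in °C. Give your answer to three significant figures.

Σ mᵢcᵢ(T − Tᵢ) = 0  ⇒  T = Σ mᵢcᵢTᵢ / Σ mᵢcᵢ
Σ mᵢcᵢ = 461.5×0.718 + 287.4×0.222 + 284.7×0.447 = 522.4207
Σ mᵢcᵢTᵢ = 331.357×25.4 + 63.8028×142.0 + 127.2609×69.8 = 26359
T = 26359 / 522.4207 = 50.46 °C

T_f = 50.5 °C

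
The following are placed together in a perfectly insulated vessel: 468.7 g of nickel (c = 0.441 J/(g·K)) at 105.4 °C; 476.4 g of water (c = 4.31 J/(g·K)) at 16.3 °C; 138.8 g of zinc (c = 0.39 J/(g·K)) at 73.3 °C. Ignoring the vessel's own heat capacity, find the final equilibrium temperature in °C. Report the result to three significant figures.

Σ mᵢcᵢ(T − Tᵢ) = 0  ⇒  T = Σ mᵢcᵢTᵢ / Σ mᵢcᵢ
Σ mᵢcᵢ = 468.7×0.441 + 476.4×4.31 + 138.8×0.39 = 2314.1127
Σ mᵢcᵢTᵢ = 206.6967×105.4 + 2053.284×16.3 + 54.132×73.3 = 59222
T = 59222 / 2314.1127 = 25.59 °C

T_f = 25.6 °C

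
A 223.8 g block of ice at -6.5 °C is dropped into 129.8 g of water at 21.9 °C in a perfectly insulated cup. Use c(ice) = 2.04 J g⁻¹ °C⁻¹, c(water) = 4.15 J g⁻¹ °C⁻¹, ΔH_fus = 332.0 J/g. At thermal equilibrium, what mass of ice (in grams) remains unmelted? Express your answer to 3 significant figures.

m_ice remaining = 197 g

Heat to warm all ice to 0 °C: 223.8×2.04×6.5 = 2967.6 J
Heat released by water cooling to 0 °C: 129.8×4.15×21.9 = 11797 J
11797 J < 2967.6 + 223.8×332.0 = 77269.2 J, so not all ice melts; final T = 0 °C.
Heat left for melting: 11797 − 2967.6 = 8829.4 J
Mass melted = 8829.4 / 332.0 = 26.59 g
Ice remaining = 223.8 − 26.59 = 197.21 g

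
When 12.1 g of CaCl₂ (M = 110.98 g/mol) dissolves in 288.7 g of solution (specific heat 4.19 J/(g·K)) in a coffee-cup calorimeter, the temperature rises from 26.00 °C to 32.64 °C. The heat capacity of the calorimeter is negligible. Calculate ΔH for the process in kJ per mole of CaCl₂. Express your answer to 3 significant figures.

|ΔT| = |32.64 − 26.00| = 6.64 °C
|q_surr| = (288.7 × 4.19) × 6.64 = 1209.653 × 6.64 = 8032 J
n(CaCl₂) = 12.1 / 110.98 = 0.1090 mol
Temperature rose, so q_rxn = −|q_surr| = -8.032 kJ
ΔH = q_rxn / n = -73.69 kJ/mol

ΔH = -73.7 kJ/mol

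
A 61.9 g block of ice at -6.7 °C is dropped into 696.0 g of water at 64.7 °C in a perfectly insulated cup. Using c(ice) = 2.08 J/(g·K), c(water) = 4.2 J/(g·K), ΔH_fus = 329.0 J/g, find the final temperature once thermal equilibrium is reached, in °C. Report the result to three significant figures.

Heat to bring ice to 0 °C and melt it: q₁ = 61.9×2.08×6.7 + 61.9×329.0 = 21228 J
Heat the water can supply cooling to 0 °C: 696.0×4.2×64.7 = 189131 J > q₁, so all ice melts.
Energy balance: 696.0×4.2×(64.7 − T) = 21228 + 61.9×4.2×(T − 0)
2923.2(64.7 − T) = 21228 + 259.98 T
189131 − 21228 = 3183.18 T
T = 167903 / 3183.18 = 52.747 °C

T_f = 52.7 °C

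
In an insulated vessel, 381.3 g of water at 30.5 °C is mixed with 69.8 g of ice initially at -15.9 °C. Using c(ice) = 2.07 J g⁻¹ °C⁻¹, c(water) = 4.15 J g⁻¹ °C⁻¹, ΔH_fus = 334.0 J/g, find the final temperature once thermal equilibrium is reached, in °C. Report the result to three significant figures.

T_f = 12.1 °C

Heat to bring ice to 0 °C and melt it: q₁ = 69.8×2.07×15.9 + 69.8×334.0 = 25611 J
Heat the water can supply cooling to 0 °C: 381.3×4.15×30.5 = 48263.0 J > q₁, so all ice melts.
Energy balance: 381.3×4.15×(30.5 − T) = 25611 + 69.8×4.15×(T − 0)
1582.395(30.5 − T) = 25611 + 289.67 T
48263.0 − 25611 = 1872.065 T
T = 22652.0 / 1872.065 = 12.10 °C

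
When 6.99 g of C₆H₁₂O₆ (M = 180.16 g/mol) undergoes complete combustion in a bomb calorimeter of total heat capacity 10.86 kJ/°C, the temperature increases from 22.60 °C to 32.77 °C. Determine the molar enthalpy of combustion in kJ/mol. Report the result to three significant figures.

ΔH = -2850 kJ/mol

ΔT = 32.77 − 22.60 = 10.17 °C
q_cal = C_cal × ΔT = 10.86 × 10.17 = 110.4462 kJ
n = 6.99 / 180.16 = 0.03880 mol
q_rxn = −q_cal = -110.4462 kJ
ΔH = -110.4462 / 0.03880 = -2847 kJ/mol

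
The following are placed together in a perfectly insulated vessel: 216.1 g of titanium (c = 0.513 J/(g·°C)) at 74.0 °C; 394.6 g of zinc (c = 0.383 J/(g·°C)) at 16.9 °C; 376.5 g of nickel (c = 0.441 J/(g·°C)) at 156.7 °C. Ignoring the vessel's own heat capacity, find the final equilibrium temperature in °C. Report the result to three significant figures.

T_f = 85.9 °C

Σ mᵢcᵢ(T − Tᵢ) = 0  ⇒  T = Σ mᵢcᵢTᵢ / Σ mᵢcᵢ
Σ mᵢcᵢ = 216.1×0.513 + 394.6×0.383 + 376.5×0.441 = 428.0276
Σ mᵢcᵢTᵢ = 110.8593×74.0 + 151.1318×16.9 + 166.0365×156.7 = 36776
T = 36776 / 428.0276 = 85.92 °C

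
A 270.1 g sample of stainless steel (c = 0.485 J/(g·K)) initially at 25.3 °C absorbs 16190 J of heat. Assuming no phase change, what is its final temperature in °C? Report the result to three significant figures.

T_f = 149 °C

ΔT = q / (m c) = 16190 / (270.1 × 0.485) = 123.6 °C
T_f = 25.3 + 123.6 = 148.9 °C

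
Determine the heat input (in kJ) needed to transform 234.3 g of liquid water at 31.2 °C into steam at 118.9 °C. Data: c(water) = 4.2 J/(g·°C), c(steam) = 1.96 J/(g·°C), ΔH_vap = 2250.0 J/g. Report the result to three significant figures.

q = 604 kJ

q1 (heat water 31.2→100.0 °C): 234.3 × 4.2 × 68.8 = 67703 J
q2 (vaporize at 100 °C): 234.3 × 2250.0 = 527175 J
q3 (heat steam 100.0→118.9 °C): 234.3 × 1.96 × 18.9 = 8679 J
Total: 67703 + 527175 + 8679 = 603557 J = 604 kJ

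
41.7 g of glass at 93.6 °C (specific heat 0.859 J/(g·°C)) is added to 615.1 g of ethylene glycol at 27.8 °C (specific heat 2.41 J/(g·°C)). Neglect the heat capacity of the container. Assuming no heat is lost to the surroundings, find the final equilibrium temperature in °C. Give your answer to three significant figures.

Heat lost by glass = heat gained by ethylene glycol.
(41.7)(0.859)(93.6 − T) = (615.1)(2.41)(T − 27.8)
35.8203 (93.6 − T) = 1482.391 (T − 27.8)
3352.8 − 35.8203 T = 1482.391 T − 41210
44562.8 = 1518.2113 T
T = 29.35 °C

T_f = 29.4 °C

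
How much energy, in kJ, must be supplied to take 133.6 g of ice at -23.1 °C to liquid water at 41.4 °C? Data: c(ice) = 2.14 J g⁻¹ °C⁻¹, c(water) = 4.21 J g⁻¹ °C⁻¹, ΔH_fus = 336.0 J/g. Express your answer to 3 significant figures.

q1 (heat ice -23.1→0.0 °C): 133.6 × 2.14 × 23.1 = 6604 J
q2 (melt at 0 °C): 133.6 × 336.0 = 44890 J
q3 (heat water 0.0→41.4 °C): 133.6 × 4.21 × 41.4 = 23286 J
Total: 6604 + 44890 + 23286 = 74780 J = 74.8 kJ

q = 74.8 kJ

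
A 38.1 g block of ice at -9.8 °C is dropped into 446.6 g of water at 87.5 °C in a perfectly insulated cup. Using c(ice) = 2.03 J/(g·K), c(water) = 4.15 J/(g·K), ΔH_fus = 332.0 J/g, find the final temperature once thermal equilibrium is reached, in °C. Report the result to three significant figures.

T_f = 74.0 °C

Heat to bring ice to 0 °C and melt it: q₁ = 38.1×2.03×9.8 + 38.1×332.0 = 13407 J
Heat the water can supply cooling to 0 °C: 446.6×4.15×87.5 = 162172 J > q₁, so all ice melts.
Energy balance: 446.6×4.15×(87.5 − T) = 13407 + 38.1×4.15×(T − 0)
1853.39(87.5 − T) = 13407 + 158.115 T
162172 − 13407 = 2011.505 T
T = 148765 / 2011.505 = 73.96 °C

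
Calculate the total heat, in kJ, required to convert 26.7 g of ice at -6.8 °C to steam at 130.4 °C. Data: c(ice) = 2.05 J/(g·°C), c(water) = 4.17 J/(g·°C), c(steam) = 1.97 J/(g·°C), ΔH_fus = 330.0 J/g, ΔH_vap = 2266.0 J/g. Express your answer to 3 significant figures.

q = 82.4 kJ

q1 (heat ice -6.8→0.0 °C): 26.7 × 2.05 × 6.8 = 372 J
q2 (melt at 0 °C): 26.7 × 330.0 = 8811 J
q3 (heat water 0.0→100.0 °C): 26.7 × 4.17 × 100.0 = 11134 J
q4 (vaporize at 100 °C): 26.7 × 2266.0 = 60502 J
q5 (heat steam 100.0→130.4 °C): 26.7 × 1.97 × 30.4 = 1599 J
Total: 372 + 8811 + 11134 + 60502 + 1599 = 82418 J = 82.4 kJ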